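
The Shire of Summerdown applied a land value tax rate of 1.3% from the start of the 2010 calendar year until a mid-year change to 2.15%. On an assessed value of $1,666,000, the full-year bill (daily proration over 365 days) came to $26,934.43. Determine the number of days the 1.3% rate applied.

229 days

Let d = days at the first rate; then 365 − d days at the second rate.
$1,666,000 × [1.3%·d + 2.15%·(365−d)] / 365 = $26,934.43
Solving gives d = 229, so the new rate took effect on August 18, 2010.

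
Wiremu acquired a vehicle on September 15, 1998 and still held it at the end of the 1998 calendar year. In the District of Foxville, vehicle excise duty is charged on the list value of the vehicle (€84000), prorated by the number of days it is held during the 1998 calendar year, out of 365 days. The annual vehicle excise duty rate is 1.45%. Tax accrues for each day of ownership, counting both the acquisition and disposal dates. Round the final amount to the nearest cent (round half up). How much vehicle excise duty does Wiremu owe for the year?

€360.39

Days held (September 15 – December 31, 1998): 108 out of 365
Tax = €84000 × 1.45% × 108/365 = €360.3945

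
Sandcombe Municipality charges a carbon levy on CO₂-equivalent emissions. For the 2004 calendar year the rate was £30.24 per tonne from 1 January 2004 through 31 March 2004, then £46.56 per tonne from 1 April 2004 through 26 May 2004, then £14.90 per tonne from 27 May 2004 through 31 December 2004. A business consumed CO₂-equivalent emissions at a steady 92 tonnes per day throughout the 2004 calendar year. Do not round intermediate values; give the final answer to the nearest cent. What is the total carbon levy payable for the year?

£793,251.60

1 January – 31 March 2004: 91 days × 92 tonnes/day = 8,372 tonnes at £30.24/tonne → £253,169.28
1 April – 26 May 2004: 56 days × 92 tonnes/day = 5,152 tonnes at £46.56/tonne → £239,877.12
27 May – 31 December 2004: 219 days × 92 tonnes/day = 20,148 tonnes at £14.90/tonne → £300,205.20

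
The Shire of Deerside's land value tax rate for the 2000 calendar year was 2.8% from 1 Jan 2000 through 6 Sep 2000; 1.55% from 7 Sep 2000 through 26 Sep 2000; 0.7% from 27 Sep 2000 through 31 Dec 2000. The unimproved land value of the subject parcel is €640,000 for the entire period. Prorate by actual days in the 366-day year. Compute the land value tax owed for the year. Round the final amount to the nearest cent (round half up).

1 Jan – 6 Sep 2000: 250 days at 2.8% → €640,000 × 2.8% × 250/366 = €12,240.4372
7 Sep – 26 Sep 2000: 20 days at 1.55% → €640,000 × 1.55% × 20/366 = €542.0765
27 Sep – 31 Dec 2000: 96 days at 0.7% → €640,000 × 0.7% × 96/366 = €1,175.0820
Total = €13,957.5956

€13,957.60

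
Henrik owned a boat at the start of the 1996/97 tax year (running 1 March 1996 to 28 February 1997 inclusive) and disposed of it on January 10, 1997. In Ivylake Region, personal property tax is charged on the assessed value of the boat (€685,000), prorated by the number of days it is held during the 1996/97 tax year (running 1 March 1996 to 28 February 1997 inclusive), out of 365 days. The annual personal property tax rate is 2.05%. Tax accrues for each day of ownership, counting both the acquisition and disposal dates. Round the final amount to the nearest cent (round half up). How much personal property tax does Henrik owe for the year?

€12,157.34

Days held (March 1, 1996 – January 10, 1997): 316 out of 365
Tax = €685,000 × 2.05% × 316/365 = €12,157.3425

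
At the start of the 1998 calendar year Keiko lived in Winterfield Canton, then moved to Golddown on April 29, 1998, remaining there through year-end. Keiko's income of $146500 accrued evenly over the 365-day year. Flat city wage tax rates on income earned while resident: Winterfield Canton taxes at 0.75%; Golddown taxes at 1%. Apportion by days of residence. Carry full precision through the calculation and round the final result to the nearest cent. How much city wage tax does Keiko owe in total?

$1346.60

Winterfield Canton, January 1 – April 28, 1998: 118 days → $146500 × 0.75% × 118/365 = $355.2123
Golddown, April 29 – December 31, 1998: 247 days → $146500 × 1% × 247/365 = $991.3836
Total = $1346.5959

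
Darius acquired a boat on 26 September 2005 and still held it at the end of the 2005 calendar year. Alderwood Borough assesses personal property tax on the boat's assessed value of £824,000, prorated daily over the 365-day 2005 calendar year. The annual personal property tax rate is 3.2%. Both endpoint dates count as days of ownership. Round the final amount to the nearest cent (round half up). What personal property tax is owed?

Days held (26 September – 31 December 2005): 97 out of 365
Tax = £824,000 × 3.2% × 97/365 = £7,007.3863

£7,007.39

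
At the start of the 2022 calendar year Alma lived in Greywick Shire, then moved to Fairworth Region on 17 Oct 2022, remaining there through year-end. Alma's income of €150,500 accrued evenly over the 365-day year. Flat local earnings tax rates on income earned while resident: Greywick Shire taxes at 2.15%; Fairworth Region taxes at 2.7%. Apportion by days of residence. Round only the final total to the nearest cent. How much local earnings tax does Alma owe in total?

Greywick Shire, 1 Jan – 16 Oct 2022: 289 days → €150,500 × 2.15% × 289/365 = €2,562.0048
Fairworth Region, 17 Oct – 31 Dec 2022: 76 days → €150,500 × 2.7% × 76/365 = €846.0986
Total = €3,408.1034

€3,408.10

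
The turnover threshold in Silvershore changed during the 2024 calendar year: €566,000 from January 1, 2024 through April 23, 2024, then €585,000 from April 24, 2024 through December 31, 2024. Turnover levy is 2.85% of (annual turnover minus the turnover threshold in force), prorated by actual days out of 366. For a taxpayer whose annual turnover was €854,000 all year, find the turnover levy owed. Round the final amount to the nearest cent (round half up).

January 1 – April 23, 2024: 114 days, exemption €566,000 → (€854,000 − €566,000) × 2.85% × 114/366 = €2,556.5902
April 24 – December 31, 2024: 252 days, exemption €585,000 → (€854,000 − €585,000) × 2.85% × 252/366 = €5,278.5738
Total = €7,835.1639

€7,835.16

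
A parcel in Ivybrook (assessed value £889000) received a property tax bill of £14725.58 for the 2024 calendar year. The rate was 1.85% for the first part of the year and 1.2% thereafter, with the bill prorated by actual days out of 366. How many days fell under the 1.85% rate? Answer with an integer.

257 days

Let d = days at the first rate; then 366 − d days at the second rate.
£889000 × [1.85%·d + 1.2%·(366−d)] / 366 = £14725.58
Solving gives d = 257, so the new rate took effect on September 14, 2024.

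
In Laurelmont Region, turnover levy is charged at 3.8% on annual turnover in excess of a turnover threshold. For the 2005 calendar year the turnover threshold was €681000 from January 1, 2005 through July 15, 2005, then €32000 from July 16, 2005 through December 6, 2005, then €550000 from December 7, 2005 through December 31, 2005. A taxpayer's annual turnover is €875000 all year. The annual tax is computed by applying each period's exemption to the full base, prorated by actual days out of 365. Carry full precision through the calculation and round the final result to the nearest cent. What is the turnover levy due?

January 1 – July 15, 2005: 196 days, exemption €681000 → (€875000 − €681000) × 3.8% × 196/365 = €3958.6630
July 16 – December 6, 2005: 144 days, exemption €32000 → (€875000 − €32000) × 3.8% × 144/365 = €12638.0712
December 7 – December 31, 2005: 25 days, exemption €550000 → (€875000 − €550000) × 3.8% × 25/365 = €845.8904
Total = €17442.6247

€17442.62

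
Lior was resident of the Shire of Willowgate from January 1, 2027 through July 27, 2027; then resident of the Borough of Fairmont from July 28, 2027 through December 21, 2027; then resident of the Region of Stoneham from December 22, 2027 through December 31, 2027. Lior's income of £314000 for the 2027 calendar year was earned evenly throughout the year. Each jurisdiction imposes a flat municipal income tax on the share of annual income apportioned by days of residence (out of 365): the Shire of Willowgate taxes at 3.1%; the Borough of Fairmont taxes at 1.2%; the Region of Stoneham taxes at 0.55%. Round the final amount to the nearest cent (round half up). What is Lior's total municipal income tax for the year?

The Shire of Willowgate, January 1 – July 27, 2027: 208 days → £314000 × 3.1% × 208/365 = £5547.0466
The Borough of Fairmont, July 28 – December 21, 2027: 147 days → £314000 × 1.2% × 147/365 = £1517.5233
The Region of Stoneham, December 22 – December 31, 2027: 10 days → £314000 × 0.55% × 10/365 = £47.3151
Total = £7111.8849

£7111.88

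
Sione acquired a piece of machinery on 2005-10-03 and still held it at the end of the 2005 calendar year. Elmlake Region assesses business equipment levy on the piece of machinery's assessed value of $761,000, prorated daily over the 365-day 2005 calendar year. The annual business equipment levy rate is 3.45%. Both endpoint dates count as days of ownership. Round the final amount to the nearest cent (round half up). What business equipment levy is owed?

$6,473.71

Days held (2005-10-03 to 2005-12-31): 90 out of 365
Tax = $761,000 × 3.45% × 90/365 = $6,473.7123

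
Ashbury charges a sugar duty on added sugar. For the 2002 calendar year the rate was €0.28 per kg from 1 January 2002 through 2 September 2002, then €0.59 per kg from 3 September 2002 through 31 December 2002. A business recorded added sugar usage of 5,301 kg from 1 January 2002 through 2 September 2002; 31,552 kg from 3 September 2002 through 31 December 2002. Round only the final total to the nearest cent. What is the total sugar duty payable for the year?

1 January – 2 September 2002: 5,301 kg at €0.28/kg → €1,484.28
3 September – 31 December 2002: 31,552 kg at €0.59/kg → €18,615.68

€20,099.96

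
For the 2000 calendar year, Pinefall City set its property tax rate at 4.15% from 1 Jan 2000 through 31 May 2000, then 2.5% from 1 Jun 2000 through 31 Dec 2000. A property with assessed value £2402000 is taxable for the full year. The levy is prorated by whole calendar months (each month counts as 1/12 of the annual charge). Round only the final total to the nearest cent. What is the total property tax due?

£76563.75

1 Jan – 31 May 2000: 5 months at 4.15% → £2402000 × 4.15% × 5/12 = £41534.5833
1 Jun – 31 Dec 2000: 7 months at 2.5% → £2402000 × 2.5% × 7/12 = £35029.1667
Total = £76563.7500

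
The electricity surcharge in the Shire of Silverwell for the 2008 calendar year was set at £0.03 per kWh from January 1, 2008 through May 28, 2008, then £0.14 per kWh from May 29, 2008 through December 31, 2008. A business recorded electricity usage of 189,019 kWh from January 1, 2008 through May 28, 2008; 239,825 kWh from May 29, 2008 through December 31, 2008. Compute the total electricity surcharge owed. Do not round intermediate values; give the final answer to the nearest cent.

£39,246.07

January 1 – May 28, 2008: 189,019 kWh at £0.03/kWh → £5,670.57
May 29 – December 31, 2008: 239,825 kWh at £0.14/kWh → £33,575.50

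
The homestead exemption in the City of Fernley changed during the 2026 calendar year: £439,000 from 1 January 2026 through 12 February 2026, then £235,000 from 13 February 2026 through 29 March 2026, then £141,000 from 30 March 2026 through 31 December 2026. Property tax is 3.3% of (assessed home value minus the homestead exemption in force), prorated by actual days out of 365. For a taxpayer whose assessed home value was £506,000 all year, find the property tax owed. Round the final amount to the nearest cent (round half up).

1 January – 12 February 2026: 43 days, exemption £439,000 → (£506,000 − £439,000) × 3.3% × 43/365 = £260.4740
13 February – 29 March 2026: 45 days, exemption £235,000 → (£506,000 − £235,000) × 3.3% × 45/365 = £1,102.5616
30 March – 31 December 2026: 277 days, exemption £141,000 → (£506,000 − £141,000) × 3.3% × 277/365 = £9,141.0000
Total = £10,504.0356

£10,504.04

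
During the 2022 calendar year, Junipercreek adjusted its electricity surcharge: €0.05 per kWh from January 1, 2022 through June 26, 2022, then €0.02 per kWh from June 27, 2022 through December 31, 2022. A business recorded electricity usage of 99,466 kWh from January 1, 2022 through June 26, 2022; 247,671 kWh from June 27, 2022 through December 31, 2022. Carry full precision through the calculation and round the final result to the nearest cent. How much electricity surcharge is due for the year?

€9,926.72

January 1 – June 26, 2022: 99,466 kWh at €0.05/kWh → €4,973.30
June 27 – December 31, 2022: 247,671 kWh at €0.02/kWh → €4,953.42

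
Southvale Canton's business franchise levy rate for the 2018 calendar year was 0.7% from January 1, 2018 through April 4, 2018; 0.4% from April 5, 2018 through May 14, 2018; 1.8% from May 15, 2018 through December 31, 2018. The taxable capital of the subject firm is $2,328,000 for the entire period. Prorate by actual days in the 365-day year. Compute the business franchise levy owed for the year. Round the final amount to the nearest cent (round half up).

$31,737.34

January 1 – April 4, 2018: 94 days at 0.7% → $2,328,000 × 0.7% × 94/365 = $4,196.7781
April 5 – May 14, 2018: 40 days at 0.4% → $2,328,000 × 0.4% × 40/365 = $1,020.4932
May 15 – December 31, 2018: 231 days at 1.8% → $2,328,000 × 1.8% × 231/365 = $26,520.0658
Total = $31,737.3370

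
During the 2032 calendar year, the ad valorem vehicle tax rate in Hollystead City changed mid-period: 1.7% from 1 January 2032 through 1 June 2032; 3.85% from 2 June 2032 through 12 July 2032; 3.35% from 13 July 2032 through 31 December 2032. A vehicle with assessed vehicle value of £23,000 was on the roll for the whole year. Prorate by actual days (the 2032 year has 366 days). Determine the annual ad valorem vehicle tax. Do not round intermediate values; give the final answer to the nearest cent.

£624.74

1 January – 1 June 2032: 153 days at 1.7% → £23,000 × 1.7% × 153/366 = £163.4508
2 June – 12 July 2032: 41 days at 3.85% → £23,000 × 3.85% × 41/366 = £99.1954
13 July – 31 December 2032: 172 days at 3.35% → £23,000 × 3.35% × 172/366 = £362.0929
Total = £624.7391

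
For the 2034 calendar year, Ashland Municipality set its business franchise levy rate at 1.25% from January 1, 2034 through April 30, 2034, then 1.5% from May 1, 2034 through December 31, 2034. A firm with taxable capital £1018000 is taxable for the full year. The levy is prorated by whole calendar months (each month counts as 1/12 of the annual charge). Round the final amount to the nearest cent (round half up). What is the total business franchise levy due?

January 1 – April 30, 2034: 4 months at 1.25% → £1018000 × 1.25% × 4/12 = £4241.6667
May 1 – December 31, 2034: 8 months at 1.5% → £1018000 × 1.5% × 8/12 = £10180.0000
Total = £14421.6667

£14421.67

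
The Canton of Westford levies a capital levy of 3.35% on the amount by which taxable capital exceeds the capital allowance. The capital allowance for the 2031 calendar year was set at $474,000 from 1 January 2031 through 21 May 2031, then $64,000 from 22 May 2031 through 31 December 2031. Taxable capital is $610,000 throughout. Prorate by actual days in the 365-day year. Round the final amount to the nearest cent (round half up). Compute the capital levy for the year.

$12,985.15

1 January – 21 May 2031: 141 days, exemption $474,000 → ($610,000 − $474,000) × 3.35% × 141/365 = $1,759.9890
22 May – 31 December 2031: 224 days, exemption $64,000 → ($610,000 − $64,000) × 3.35% × 224/365 = $11,225.1616
Total = $12,985.1507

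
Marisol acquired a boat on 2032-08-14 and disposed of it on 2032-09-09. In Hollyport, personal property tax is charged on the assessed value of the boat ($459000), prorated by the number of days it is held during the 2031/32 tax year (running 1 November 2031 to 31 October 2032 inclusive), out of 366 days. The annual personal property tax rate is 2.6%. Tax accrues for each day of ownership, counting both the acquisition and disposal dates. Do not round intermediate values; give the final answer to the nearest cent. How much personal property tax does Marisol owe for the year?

$880.38

Days held (2032-08-14 to 2032-09-09): 27 out of 366
Tax = $459000 × 2.6% × 27/366 = $880.3770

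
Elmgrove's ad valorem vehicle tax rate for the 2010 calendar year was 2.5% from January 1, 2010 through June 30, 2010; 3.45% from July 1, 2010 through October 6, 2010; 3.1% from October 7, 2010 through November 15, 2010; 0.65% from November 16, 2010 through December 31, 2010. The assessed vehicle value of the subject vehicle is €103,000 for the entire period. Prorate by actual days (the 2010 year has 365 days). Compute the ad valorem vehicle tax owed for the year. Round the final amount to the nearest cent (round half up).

January 1 – June 30, 2010: 181 days at 2.5% → €103,000 × 2.5% × 181/365 = €1,276.9178
July 1 – October 6, 2010: 98 days at 3.45% → €103,000 × 3.45% × 98/365 = €954.0904
October 7 – November 15, 2010: 40 days at 3.1% → €103,000 × 3.1% × 40/365 = €349.9178
November 16 – December 31, 2010: 46 days at 0.65% → €103,000 × 0.65% × 46/365 = €84.3753
Total = €2,665.3014

€2,665.30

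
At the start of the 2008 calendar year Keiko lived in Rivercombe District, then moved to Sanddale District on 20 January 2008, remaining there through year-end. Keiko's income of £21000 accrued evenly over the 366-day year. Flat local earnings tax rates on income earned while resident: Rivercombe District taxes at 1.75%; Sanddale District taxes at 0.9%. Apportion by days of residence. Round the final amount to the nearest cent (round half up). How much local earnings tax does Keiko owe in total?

Rivercombe District, 1 January – 19 January 2008: 19 days → £21000 × 1.75% × 19/366 = £19.0779
Sanddale District, 20 January – 31 December 2008: 347 days → £21000 × 0.9% × 347/366 = £179.1885
Total = £198.2664

£198.27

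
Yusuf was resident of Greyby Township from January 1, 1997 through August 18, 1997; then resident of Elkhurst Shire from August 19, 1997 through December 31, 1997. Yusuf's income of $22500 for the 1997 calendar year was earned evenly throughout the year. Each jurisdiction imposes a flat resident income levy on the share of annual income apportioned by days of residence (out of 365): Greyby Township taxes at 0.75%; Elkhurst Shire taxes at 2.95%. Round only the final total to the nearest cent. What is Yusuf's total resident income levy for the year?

Greyby Township, January 1 – August 18, 1997: 230 days → $22500 × 0.75% × 230/365 = $106.3356
Elkhurst Shire, August 19 – December 31, 1997: 135 days → $22500 × 2.95% × 135/365 = $245.4966
Total = $351.8322

$351.83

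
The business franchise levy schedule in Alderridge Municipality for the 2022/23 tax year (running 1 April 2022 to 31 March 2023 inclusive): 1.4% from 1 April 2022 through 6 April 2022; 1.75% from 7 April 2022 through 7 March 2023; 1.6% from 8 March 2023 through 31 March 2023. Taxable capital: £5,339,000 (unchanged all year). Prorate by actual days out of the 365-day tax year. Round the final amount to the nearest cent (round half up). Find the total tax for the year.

£92,598.74

1 April – 6 April 2022: 6 days at 1.4% → £5,339,000 × 1.4% × 6/365 = £1,228.7014
7 April 2022 – 7 March 2023: 335 days at 1.75% → £5,339,000 × 1.75% × 335/365 = £85,753.1164
8 March – 31 March 2023: 24 days at 1.6% → £5,339,000 × 1.6% × 24/365 = £5,616.9205
Total = £92,598.7384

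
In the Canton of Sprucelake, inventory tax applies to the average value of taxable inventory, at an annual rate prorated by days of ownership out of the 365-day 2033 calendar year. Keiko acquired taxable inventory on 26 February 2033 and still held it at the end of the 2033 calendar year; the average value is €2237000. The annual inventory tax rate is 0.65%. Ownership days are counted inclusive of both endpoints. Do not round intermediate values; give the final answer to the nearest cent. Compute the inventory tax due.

€12309.63

Days held (26 February – 31 December 2033): 309 out of 365
Tax = €2237000 × 0.65% × 309/365 = €12309.6288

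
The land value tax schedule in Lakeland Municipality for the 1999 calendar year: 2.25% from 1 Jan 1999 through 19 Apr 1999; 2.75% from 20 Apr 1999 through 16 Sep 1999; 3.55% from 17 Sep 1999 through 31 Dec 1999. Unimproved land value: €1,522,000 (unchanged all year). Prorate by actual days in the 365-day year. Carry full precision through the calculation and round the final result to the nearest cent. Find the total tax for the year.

€43,118.47

1 Jan – 19 Apr 1999: 109 days at 2.25% → €1,522,000 × 2.25% × 109/365 = €10,226.5890
20 Apr – 16 Sep 1999: 150 days at 2.75% → €1,522,000 × 2.75% × 150/365 = €17,200.6849
17 Sep – 31 Dec 1999: 106 days at 3.55% → €1,522,000 × 3.55% × 106/365 = €15,691.1945
Total = €43,118.4685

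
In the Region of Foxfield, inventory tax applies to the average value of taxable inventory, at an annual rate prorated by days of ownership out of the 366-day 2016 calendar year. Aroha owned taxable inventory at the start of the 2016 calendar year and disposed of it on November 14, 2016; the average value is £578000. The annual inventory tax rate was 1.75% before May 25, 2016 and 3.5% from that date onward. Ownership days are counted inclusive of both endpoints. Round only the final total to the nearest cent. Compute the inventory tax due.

£13624.85

January 1 – May 24, 2016: 145 days at 1.75% → £578000 × 1.75% × 145/366 = £4007.3087
May 25 – November 14, 2016: 174 days at 3.5% → £578000 × 3.5% × 174/366 = £9617.5410
Total = £13624.8497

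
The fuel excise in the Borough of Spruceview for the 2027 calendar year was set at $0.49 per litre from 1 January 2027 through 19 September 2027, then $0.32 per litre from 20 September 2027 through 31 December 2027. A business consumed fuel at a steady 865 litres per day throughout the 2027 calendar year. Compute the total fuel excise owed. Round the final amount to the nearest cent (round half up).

$139559.10

1 January – 19 September 2027: 262 days × 865 litres/day = 226,630 litres at $0.49/litre → $111048.70
20 September – 31 December 2027: 103 days × 865 litres/day = 89,095 litres at $0.32/litre → $28510.40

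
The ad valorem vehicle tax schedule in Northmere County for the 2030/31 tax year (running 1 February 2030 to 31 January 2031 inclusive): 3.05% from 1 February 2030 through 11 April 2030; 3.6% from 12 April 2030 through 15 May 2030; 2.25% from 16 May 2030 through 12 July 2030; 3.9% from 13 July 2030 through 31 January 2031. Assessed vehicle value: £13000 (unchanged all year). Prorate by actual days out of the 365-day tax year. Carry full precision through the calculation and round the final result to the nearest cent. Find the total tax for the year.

£448.09

1 February – 11 April 2030: 70 days at 3.05% → £13000 × 3.05% × 70/365 = £76.0411
12 April – 15 May 2030: 34 days at 3.6% → £13000 × 3.6% × 34/365 = £43.5945
16 May – 12 July 2030: 58 days at 2.25% → £13000 × 2.25% × 58/365 = £46.4795
13 July 2030 – 31 January 2031: 203 days at 3.9% → £13000 × 3.9% × 203/365 = £281.9753
Total = £448.0904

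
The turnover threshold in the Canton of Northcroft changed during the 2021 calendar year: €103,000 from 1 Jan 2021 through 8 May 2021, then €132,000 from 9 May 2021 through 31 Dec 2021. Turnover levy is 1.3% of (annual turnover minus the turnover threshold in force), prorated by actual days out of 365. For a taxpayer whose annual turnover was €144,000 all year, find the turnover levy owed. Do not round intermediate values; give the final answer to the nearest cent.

€288.21

1 Jan – 8 May 2021: 128 days, exemption €103,000 → (€144,000 − €103,000) × 1.3% × 128/365 = €186.9151
9 May – 31 Dec 2021: 237 days, exemption €132,000 → (€144,000 − €132,000) × 1.3% × 237/365 = €101.2932
Total = €288.2082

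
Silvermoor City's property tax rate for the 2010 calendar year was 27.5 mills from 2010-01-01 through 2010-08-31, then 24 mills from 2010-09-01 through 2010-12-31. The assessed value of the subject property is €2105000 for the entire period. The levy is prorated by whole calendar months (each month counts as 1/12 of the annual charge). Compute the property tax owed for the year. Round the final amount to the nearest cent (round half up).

€55431.67

2010-01-01 to 2010-08-31: 8 months at 27.5 mills → €2105000 × 2.75% × 8/12 = €38591.6667
2010-09-01 to 2010-12-31: 4 months at 24 mills → €2105000 × 2.4% × 4/12 = €16840.0000
Total = €55431.6667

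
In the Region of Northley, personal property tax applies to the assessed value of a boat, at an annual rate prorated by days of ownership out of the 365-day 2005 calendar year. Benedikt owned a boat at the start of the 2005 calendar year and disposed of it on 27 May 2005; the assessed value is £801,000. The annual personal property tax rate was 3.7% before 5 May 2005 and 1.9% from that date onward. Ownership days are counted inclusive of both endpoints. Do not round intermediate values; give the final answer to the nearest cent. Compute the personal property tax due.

£11,027.47

1 January – 4 May 2005: 124 days at 3.7% → £801,000 × 3.7% × 124/365 = £10,068.4603
5 May – 27 May 2005: 23 days at 1.9% → £801,000 × 1.9% × 23/365 = £959.0055
Total = £11,027.4658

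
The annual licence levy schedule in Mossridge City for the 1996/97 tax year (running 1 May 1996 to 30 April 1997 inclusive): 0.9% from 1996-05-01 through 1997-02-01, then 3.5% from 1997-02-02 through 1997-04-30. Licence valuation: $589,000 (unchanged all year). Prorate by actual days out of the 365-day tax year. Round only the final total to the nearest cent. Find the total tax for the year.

$8,993.14

1996-05-01 to 1997-02-01: 277 days at 0.9% → $589,000 × 0.9% × 277/365 = $4,022.9507
1997-02-02 to 1997-04-30: 88 days at 3.5% → $589,000 × 3.5% × 88/365 = $4,970.1918
Total = $8,993.1425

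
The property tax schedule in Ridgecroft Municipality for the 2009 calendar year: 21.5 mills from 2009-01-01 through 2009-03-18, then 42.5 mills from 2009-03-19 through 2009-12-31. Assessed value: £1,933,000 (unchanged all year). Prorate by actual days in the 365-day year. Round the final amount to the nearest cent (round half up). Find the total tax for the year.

2009-01-01 to 2009-03-18: 77 days at 21.5 mills → £1,933,000 × 2.15% × 77/365 = £8,767.3466
2009-03-19 to 2009-12-31: 288 days at 42.5 mills → £1,933,000 × 4.25% × 288/365 = £64,821.6986
Total = £73,589.0452

£73,589.05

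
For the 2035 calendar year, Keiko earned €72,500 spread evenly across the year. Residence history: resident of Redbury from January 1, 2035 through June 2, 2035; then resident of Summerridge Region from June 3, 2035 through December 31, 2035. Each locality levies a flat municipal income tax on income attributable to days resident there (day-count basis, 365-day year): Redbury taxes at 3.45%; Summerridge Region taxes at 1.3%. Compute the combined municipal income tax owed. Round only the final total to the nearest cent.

€1,595.89

Redbury, January 1 – June 2, 2035: 153 days → €72,500 × 3.45% × 153/365 = €1,048.4692
Summerridge Region, June 3 – December 31, 2035: 212 days → €72,500 × 1.3% × 212/365 = €547.4247
Total = €1,595.8938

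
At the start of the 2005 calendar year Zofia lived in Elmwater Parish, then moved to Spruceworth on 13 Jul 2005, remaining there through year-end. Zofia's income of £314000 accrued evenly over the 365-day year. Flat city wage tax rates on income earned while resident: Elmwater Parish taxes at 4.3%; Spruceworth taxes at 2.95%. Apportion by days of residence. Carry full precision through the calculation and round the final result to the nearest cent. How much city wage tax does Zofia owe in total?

Elmwater Parish, 1 Jan – 12 Jul 2005: 193 days → £314000 × 4.3% × 193/365 = £7139.4137
Spruceworth, 13 Jul – 31 Dec 2005: 172 days → £314000 × 2.95% × 172/365 = £4365.0301
Total = £11504.4438

£11504.44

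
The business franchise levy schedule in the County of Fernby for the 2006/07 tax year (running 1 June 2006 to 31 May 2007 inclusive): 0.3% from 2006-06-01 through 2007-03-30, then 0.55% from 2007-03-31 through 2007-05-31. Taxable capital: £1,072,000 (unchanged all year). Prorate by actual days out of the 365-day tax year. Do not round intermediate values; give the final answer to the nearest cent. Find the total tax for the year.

£3,671.23

2006-06-01 to 2007-03-30: 303 days at 0.3% → £1,072,000 × 0.3% × 303/365 = £2,669.7205
2007-03-31 to 2007-05-31: 62 days at 0.55% → £1,072,000 × 0.55% × 62/365 = £1,001.5123
Total = £3,671.2329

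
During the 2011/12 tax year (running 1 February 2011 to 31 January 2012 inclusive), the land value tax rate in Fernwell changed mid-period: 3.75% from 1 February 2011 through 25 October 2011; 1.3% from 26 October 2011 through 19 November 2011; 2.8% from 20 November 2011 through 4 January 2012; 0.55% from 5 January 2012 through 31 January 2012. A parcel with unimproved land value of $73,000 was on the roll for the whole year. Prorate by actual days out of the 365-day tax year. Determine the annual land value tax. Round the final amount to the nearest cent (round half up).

1 February – 25 October 2011: 267 days at 3.75% → $73,000 × 3.75% × 267/365 = $2,002.5000
26 October – 19 November 2011: 25 days at 1.3% → $73,000 × 1.3% × 25/365 = $65.0000
20 November 2011 – 4 January 2012: 46 days at 2.8% → $73,000 × 2.8% × 46/365 = $257.6000
5 January – 31 January 2012: 27 days at 0.55% → $73,000 × 0.55% × 27/365 = $29.7000
Total = $2,354.8000

$2,354.80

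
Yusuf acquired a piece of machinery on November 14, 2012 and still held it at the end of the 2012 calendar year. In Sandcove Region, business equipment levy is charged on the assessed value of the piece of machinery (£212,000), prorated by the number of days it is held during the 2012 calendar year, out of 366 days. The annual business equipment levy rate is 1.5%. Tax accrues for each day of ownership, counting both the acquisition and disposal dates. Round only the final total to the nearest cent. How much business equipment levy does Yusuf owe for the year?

Days held (November 14 – December 31, 2012): 48 out of 366
Tax = £212,000 × 1.5% × 48/366 = £417.0492

£417.05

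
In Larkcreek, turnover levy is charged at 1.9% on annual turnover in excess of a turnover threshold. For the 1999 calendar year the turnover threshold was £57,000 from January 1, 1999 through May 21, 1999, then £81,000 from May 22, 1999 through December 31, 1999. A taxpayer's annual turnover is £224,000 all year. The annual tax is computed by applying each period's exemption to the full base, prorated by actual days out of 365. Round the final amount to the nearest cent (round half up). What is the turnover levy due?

£2,893.15

January 1 – May 21, 1999: 141 days, exemption £57,000 → (£224,000 − £57,000) × 1.9% × 141/365 = £1,225.7342
May 22 – December 31, 1999: 224 days, exemption £81,000 → (£224,000 − £81,000) × 1.9% × 224/365 = £1,667.4192
Total = £2,893.1534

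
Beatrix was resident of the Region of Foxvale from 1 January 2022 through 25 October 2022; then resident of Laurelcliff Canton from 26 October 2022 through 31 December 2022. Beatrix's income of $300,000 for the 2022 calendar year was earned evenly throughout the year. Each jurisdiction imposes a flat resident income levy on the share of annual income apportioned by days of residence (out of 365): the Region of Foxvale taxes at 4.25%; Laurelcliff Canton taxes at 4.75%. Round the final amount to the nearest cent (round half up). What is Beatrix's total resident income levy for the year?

The Region of Foxvale, 1 January – 25 October 2022: 298 days → $300,000 × 4.25% × 298/365 = $10,409.5890
Laurelcliff Canton, 26 October – 31 December 2022: 67 days → $300,000 × 4.75% × 67/365 = $2,615.7534
Total = $13,025.3425

$13,025.34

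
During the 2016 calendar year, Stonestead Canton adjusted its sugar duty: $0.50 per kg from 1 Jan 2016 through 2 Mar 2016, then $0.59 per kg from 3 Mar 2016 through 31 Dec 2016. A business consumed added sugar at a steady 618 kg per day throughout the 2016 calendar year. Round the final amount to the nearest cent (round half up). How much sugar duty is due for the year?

$130,002.48

1 Jan – 2 Mar 2016: 62 days × 618 kg/day = 38,316 kg at $0.50/kg → $19,158.00
3 Mar – 31 Dec 2016: 304 days × 618 kg/day = 187,872 kg at $0.59/kg → $110,844.48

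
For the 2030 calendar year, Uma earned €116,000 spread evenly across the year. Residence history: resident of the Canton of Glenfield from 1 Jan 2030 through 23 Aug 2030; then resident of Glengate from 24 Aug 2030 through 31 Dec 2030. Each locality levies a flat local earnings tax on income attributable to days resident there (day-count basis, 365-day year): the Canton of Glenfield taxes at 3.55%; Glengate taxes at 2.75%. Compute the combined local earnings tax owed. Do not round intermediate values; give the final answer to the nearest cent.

€3,787.48

The Canton of Glenfield, 1 Jan – 23 Aug 2030: 235 days → €116,000 × 3.55% × 235/365 = €2,651.3151
Glengate, 24 Aug – 31 Dec 2030: 130 days → €116,000 × 2.75% × 130/365 = €1,136.1644
Total = €3,787.4795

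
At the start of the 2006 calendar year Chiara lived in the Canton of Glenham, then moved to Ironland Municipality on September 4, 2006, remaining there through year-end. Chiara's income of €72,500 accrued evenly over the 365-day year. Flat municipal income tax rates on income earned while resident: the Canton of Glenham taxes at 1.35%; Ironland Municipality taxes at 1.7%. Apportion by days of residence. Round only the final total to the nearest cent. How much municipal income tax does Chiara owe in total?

€1,061.48

The Canton of Glenham, January 1 – September 3, 2006: 246 days → €72,500 × 1.35% × 246/365 = €659.6507
Ironland Municipality, September 4 – December 31, 2006: 119 days → €72,500 × 1.7% × 119/365 = €401.8288
Total = €1,061.4795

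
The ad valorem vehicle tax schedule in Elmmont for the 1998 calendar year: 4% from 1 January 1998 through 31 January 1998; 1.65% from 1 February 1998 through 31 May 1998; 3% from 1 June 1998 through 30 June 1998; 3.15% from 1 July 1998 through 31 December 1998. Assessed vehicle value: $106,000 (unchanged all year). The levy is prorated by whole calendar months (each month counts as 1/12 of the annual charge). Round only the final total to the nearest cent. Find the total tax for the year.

1 January – 31 January 1998: 1 month at 4% → $106,000 × 4% × 1/12 = $353.3333
1 February – 31 May 1998: 4 months at 1.65% → $106,000 × 1.65% × 4/12 = $583.0000
1 June – 30 June 1998: 1 month at 3% → $106,000 × 3% × 1/12 = $265.0000
1 July – 31 December 1998: 6 months at 3.15% → $106,000 × 3.15% × 6/12 = $1,669.5000
Total = $2,870.8333

$2,870.83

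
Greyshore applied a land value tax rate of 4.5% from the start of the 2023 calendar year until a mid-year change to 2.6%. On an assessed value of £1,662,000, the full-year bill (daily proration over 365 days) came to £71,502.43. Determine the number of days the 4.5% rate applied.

Let d = days at the first rate; then 365 − d days at the second rate.
£1,662,000 × [4.5%·d + 2.6%·(365−d)] / 365 = £71,502.43
Solving gives d = 327, so the new rate took effect on November 24, 2023.

327 days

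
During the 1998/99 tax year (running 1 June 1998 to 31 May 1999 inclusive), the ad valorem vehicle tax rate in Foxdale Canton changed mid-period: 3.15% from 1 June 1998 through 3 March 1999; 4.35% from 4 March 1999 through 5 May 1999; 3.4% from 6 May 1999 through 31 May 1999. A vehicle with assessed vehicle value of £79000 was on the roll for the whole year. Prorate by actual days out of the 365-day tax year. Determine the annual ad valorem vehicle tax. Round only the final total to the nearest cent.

1 June 1998 – 3 March 1999: 276 days at 3.15% → £79000 × 3.15% × 276/365 = £1881.7151
4 March – 5 May 1999: 63 days at 4.35% → £79000 × 4.35% × 63/365 = £593.1493
6 May – 31 May 1999: 26 days at 3.4% → £79000 × 3.4% × 26/365 = £191.3315
Total = £2666.1959

£2666.20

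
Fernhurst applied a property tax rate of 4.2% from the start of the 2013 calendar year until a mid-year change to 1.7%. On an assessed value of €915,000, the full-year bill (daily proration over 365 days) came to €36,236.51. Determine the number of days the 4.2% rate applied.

Let d = days at the first rate; then 365 − d days at the second rate.
€915,000 × [4.2%·d + 1.7%·(365−d)] / 365 = €36,236.51
Solving gives d = 330, so the new rate took effect on 27 November 2013.

330 days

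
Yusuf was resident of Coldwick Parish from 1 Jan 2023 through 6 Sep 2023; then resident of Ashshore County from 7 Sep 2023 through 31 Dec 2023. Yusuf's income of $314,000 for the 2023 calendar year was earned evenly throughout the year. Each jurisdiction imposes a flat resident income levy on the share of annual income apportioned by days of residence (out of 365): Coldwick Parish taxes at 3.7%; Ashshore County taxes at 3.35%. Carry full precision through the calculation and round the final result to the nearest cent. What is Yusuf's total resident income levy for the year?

Coldwick Parish, 1 Jan – 6 Sep 2023: 249 days → $314,000 × 3.7% × 249/365 = $7,925.7041
Ashshore County, 7 Sep – 31 Dec 2023: 116 days → $314,000 × 3.35% × 116/365 = $3,343.0247
Total = $11,268.7288

$11,268.73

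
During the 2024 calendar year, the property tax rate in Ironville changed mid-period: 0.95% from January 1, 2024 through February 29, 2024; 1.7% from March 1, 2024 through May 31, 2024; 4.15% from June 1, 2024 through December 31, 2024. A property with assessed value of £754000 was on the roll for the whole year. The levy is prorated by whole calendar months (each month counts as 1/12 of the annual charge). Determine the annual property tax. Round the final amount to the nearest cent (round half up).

January 1 – February 29, 2024: 2 months at 0.95% → £754000 × 0.95% × 2/12 = £1193.8333
March 1 – May 31, 2024: 3 months at 1.7% → £754000 × 1.7% × 3/12 = £3204.5000
June 1 – December 31, 2024: 7 months at 4.15% → £754000 × 4.15% × 7/12 = £18253.0833
Total = £22651.4167

£22651.42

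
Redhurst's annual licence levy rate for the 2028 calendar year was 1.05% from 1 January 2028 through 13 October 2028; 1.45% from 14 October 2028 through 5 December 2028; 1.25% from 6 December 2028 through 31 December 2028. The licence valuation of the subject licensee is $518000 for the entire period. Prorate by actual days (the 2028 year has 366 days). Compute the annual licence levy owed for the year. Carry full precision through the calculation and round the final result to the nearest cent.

$5812.64

1 January – 13 October 2028: 287 days at 1.05% → $518000 × 1.05% × 287/366 = $4265.0082
14 October – 5 December 2028: 53 days at 1.45% → $518000 × 1.45% × 53/366 = $1087.6585
6 December – 31 December 2028: 26 days at 1.25% → $518000 × 1.25% × 26/366 = $459.9727
Total = $5812.6393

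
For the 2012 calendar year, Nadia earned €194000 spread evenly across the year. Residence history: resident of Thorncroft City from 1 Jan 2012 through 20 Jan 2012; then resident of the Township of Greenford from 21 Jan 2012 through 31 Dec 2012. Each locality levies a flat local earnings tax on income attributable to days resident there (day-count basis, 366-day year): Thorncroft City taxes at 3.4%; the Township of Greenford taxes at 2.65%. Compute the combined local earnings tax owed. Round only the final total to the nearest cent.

€5220.51

Thorncroft City, 1 Jan – 20 Jan 2012: 20 days → €194000 × 3.4% × 20/366 = €360.4372
The Township of Greenford, 21 Jan – 31 Dec 2012: 346 days → €194000 × 2.65% × 346/366 = €4860.0710
Total = €5220.5082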